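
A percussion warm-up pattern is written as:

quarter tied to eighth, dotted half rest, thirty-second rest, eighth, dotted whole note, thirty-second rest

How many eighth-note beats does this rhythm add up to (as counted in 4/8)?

One eighth-note beat = 4 thirty-second notes.
Working in thirty-second notes: quarter tied to eighth (quarter + eighth) = 12; dotted half rest = 24; thirty-second rest = 1; eighth = 4; dotted whole note = 48; thirty-second rest = 1.
Sum: 12 + 24 + 1 + 4 + 48 + 1 = 90.
90 ÷ 4 = 22.5 beats.

22.5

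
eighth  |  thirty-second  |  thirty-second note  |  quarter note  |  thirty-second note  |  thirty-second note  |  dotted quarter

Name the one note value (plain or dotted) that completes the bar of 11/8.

The bar of 11/8 = 44 thirty-second notes.
Working in thirty-second notes: eighth = 4; thirty-second = 1; thirty-second note = 1; quarter note = 8; thirty-second note = 1; thirty-second note = 1; dotted quarter = 12.
Total: 4 + 1 + 1 + 8 + 1 + 1 + 12 = 28.
Remaining: 44 − 28 = 16 thirty-second notes, which is a half note.

half note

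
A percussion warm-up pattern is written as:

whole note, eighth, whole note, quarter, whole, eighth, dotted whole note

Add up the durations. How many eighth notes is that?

40

Express everything in eighth notes: whole note = 8; eighth = 1; whole note = 8; quarter = 2; whole = 8; eighth = 1; dotted whole note = 12.
Sum: 8 + 1 + 8 + 2 + 8 + 1 + 12 = 40 eighth notes.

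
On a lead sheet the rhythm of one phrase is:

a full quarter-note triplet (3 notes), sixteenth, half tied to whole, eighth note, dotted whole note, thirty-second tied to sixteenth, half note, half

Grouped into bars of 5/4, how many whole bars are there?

3

One bar of 5/4 = 40 thirty-second notes.
Each duration in thirty-second notes: a full quarter-note triplet (3 notes) (three triplet quarters span one half) = 16; sixteenth = 2; half tied to whole (half + whole) = 48; eighth note = 4; dotted whole note = 48; thirty-second tied to sixteenth (thirty-second + sixteenth) = 3; half note = 16; half = 16.
Adding: 16 + 2 + 48 + 4 + 48 + 3 + 16 + 16 = 153.
153 ÷ 40 = 3 complete bars with 33 left over.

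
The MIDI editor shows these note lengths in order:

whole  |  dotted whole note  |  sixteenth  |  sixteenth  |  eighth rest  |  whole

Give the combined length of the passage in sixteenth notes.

Each duration in sixteenth notes: whole = 16; dotted whole note = 24; sixteenth = 1; sixteenth = 1; eighth rest = 2; whole = 16.
Adding: 16 + 24 + 1 + 1 + 2 + 16 = 60 sixteenth notes.

60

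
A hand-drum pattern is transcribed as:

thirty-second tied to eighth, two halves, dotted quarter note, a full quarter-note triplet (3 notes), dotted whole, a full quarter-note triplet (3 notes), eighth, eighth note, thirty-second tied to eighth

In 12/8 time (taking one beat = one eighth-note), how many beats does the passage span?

35.5

One eighth-note beat = 4 thirty-second notes.
Express everything in thirty-second notes: thirty-second tied to eighth (thirty-second + eighth) = 5; half = 16; half = 16; dotted quarter note = 12; a full quarter-note triplet (3 notes) (three triplet quarters span one half) = 16; dotted whole = 48; a full quarter-note triplet (3 notes) (three triplet quarters span one half) = 16; eighth = 4; eighth note = 4; thirty-second tied to eighth (thirty-second + eighth) = 5.
Altogether 5 + 16 + 16 + 12 + 16 + 48 + 16 + 4 + 4 + 5 = 142.
142 ÷ 4 = 35.5 beats.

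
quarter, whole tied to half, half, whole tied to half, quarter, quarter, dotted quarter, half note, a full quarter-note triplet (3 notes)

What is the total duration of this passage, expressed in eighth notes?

45

Express everything in eighth notes: quarter = 2; whole tied to half (whole + half) = 12; half = 4; whole tied to half (whole + half) = 12; quarter = 2; quarter = 2; dotted quarter = 3; half note = 4; a full quarter-note triplet (3 notes) (three triplet quarters span one half) = 4.
Adding: 2 + 12 + 4 + 12 + 2 + 2 + 3 + 4 + 4 = 45 eighth notes.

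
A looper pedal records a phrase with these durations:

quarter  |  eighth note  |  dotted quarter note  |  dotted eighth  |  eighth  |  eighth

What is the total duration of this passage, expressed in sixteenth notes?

19

Each duration in sixteenth notes: quarter = 4; eighth note = 2; dotted quarter note = 6; dotted eighth = 3; eighth = 2; eighth = 2.
Sum: 4 + 2 + 6 + 3 + 2 + 2 = 19 sixteenth notes.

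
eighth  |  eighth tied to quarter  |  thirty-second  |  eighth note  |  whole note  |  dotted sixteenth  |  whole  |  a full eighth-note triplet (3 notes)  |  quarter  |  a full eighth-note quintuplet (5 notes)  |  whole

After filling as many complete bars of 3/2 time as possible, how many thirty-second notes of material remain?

One bar of 3/2 = 48 thirty-second notes.
In thirty-second notes: eighth = 4; eighth tied to quarter (eighth + quarter) = 12; thirty-second = 1; eighth note = 4; whole note = 32; dotted sixteenth = 3; whole = 32; a full eighth-note triplet (3 notes) (three triplet eighths span one quarter) = 8; quarter = 8; a full eighth-note quintuplet (5 notes) (five quintuplet eighths span one half) = 16; whole = 32.
Adding: 4 + 12 + 1 + 4 + 32 + 3 + 32 + 8 + 8 + 16 + 32 = 152.
152 ÷ 48 = 3 complete bars with 8 thirty-second notes remaining.

8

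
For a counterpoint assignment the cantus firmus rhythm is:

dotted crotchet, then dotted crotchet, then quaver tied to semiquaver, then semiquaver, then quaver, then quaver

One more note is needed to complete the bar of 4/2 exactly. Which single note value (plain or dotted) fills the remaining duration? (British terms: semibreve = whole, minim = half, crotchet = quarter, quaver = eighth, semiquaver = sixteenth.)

dotted half note

The bar of 4/2 = 32 sixteenth notes.
Express everything in sixteenth notes: dotted crotchet = 6; dotted crotchet = 6; quaver tied to semiquaver (quaver + semiquaver) = 3; semiquaver = 1; quaver = 2; quaver = 2.
Adding: 6 + 6 + 3 + 1 + 2 + 2 = 20.
Remaining: 32 − 20 = 12 sixteenth notes, which is a dotted half note.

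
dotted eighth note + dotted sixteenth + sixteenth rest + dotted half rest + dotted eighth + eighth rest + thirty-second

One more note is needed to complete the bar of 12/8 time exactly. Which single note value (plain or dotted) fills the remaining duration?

sixteenth note

The bar of 12/8 = 48 thirty-second notes.
Each duration in thirty-second notes: dotted eighth note = 6; dotted sixteenth = 3; sixteenth rest = 2; dotted half rest = 24; dotted eighth = 6; eighth rest = 4; thirty-second = 1.
Adding: 6 + 3 + 2 + 24 + 6 + 4 + 1 = 46.
Remaining: 48 − 46 = 2 thirty-second notes, which is a sixteenth note.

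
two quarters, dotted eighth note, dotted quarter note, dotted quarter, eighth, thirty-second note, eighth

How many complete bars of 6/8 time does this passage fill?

One bar of 6/8 = 24 thirty-second notes.
Each duration in thirty-second notes: quarter = 8; quarter = 8; dotted eighth note = 6; dotted quarter note = 12; dotted quarter = 12; eighth = 4; thirty-second note = 1; eighth = 4.
Adding: 8 + 8 + 6 + 12 + 12 + 4 + 1 + 4 = 55.
55 ÷ 24 = 2 complete bars with 7 left over.

2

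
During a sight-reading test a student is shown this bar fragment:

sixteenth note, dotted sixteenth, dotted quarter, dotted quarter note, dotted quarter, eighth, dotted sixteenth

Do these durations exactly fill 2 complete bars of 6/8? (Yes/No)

One bar of 6/8 = 24 thirty-second notes, so 2 bars = 48.
Convert each value to thirty-second notes: sixteenth note = 2; dotted sixteenth = 3; dotted quarter = 12; dotted quarter note = 12; dotted quarter = 12; eighth = 4; dotted sixteenth = 3.
Total: 2 + 3 + 12 + 12 + 12 + 4 + 3 = 48.
48 equals 48, so the answer is Yes.

Yes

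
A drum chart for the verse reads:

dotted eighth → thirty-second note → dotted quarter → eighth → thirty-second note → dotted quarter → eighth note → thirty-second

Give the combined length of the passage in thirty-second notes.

41

Each duration in thirty-second notes: dotted eighth = 6; thirty-second note = 1; dotted quarter = 12; eighth = 4; thirty-second note = 1; dotted quarter = 12; eighth note = 4; thirty-second = 1.
Total: 6 + 1 + 12 + 4 + 1 + 12 + 4 + 1 = 41 thirty-second notes.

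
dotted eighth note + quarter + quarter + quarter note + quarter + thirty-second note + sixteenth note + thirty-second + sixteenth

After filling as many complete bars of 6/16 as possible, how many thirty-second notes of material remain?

8

One bar of 6/16 = 12 thirty-second notes.
Express everything in thirty-second notes: dotted eighth note = 6; quarter = 8; quarter = 8; quarter note = 8; quarter = 8; thirty-second note = 1; sixteenth note = 2; thirty-second = 1; sixteenth = 2.
Altogether 6 + 8 + 8 + 8 + 8 + 1 + 2 + 1 + 2 = 44.
44 ÷ 12 = 3 complete bars with 8 thirty-second notes remaining.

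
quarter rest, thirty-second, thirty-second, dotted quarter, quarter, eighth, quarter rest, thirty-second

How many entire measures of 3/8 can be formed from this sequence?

One bar of 3/8 = 12 thirty-second notes.
Working in thirty-second notes: quarter rest = 8; thirty-second = 1; thirty-second = 1; dotted quarter = 12; quarter = 8; eighth = 4; quarter rest = 8; thirty-second = 1.
Sum: 8 + 1 + 1 + 12 + 8 + 4 + 8 + 1 = 43.
43 ÷ 12 = 3 complete bars with 7 left over.

3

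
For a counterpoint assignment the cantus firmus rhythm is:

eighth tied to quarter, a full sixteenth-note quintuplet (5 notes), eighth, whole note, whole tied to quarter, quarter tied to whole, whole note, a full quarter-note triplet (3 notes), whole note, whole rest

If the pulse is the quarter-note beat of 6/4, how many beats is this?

31

One quarter-note beat = 2 eighth notes.
Working in eighth notes: eighth tied to quarter (eighth + quarter) = 3; a full sixteenth-note quintuplet (5 notes) (five quintuplet sixteenths span one quarter) = 2; eighth = 1; whole note = 8; whole tied to quarter (whole + quarter) = 10; quarter tied to whole (quarter + whole) = 10; whole note = 8; a full quarter-note triplet (3 notes) (three triplet quarters span one half) = 4; whole note = 8; whole rest = 8.
Altogether 3 + 2 + 1 + 8 + 10 + 10 + 8 + 4 + 8 + 8 = 62.
62 ÷ 2 = 31 beats.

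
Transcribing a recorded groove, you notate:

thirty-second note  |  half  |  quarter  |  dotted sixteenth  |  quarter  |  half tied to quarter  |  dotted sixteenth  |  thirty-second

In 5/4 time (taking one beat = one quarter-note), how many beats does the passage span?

8

One quarter-note beat = 8 thirty-second notes.
Convert each value to thirty-second notes: thirty-second note = 1; half = 16; quarter = 8; dotted sixteenth = 3; quarter = 8; half tied to quarter (half + quarter) = 24; dotted sixteenth = 3; thirty-second = 1.
Sum: 1 + 16 + 8 + 3 + 8 + 24 + 3 + 1 = 64.
64 ÷ 8 = 8 beats.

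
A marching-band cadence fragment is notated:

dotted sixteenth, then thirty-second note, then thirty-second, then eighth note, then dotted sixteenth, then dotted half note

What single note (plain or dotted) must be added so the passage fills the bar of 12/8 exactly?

The bar of 12/8 = 48 thirty-second notes.
Working in thirty-second notes: dotted sixteenth = 3; thirty-second note = 1; thirty-second = 1; eighth note = 4; dotted sixteenth = 3; dotted half note = 24.
Adding: 3 + 1 + 1 + 4 + 3 + 24 = 36.
Remaining: 48 − 36 = 12 thirty-second notes, which is a dotted quarter note.

dotted quarter note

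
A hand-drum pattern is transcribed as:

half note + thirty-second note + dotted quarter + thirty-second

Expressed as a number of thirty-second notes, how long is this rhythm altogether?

30

Working in thirty-second notes: half note = 16; thirty-second note = 1; dotted quarter = 12; thirty-second = 1.
Total: 16 + 1 + 12 + 1 = 30 thirty-second notes.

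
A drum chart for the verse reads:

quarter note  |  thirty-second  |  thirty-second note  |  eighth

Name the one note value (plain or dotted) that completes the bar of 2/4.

The bar of 2/4 = 16 thirty-second notes.
Each duration in thirty-second notes: quarter note = 8; thirty-second = 1; thirty-second note = 1; eighth = 4.
Sum: 8 + 1 + 1 + 4 = 14.
Remaining: 16 − 14 = 2 thirty-second notes, which is a sixteenth note.

sixteenth note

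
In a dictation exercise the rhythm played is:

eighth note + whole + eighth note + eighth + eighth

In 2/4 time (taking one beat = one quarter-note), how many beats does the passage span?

One quarter-note beat = 2 eighth notes.
In eighth notes: eighth note = 1; whole = 8; eighth note = 1; eighth = 1; eighth = 1.
Altogether 1 + 8 + 1 + 1 + 1 = 12.
12 ÷ 2 = 6 beats.

6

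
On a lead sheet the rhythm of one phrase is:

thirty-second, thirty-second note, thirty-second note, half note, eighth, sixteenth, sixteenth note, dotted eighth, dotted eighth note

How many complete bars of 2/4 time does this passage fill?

2

One bar of 2/4 = 16 thirty-second notes.
Express everything in thirty-second notes: thirty-second = 1; thirty-second note = 1; thirty-second note = 1; half note = 16; eighth = 4; sixteenth = 2; sixteenth note = 2; dotted eighth = 6; dotted eighth note = 6.
Altogether 1 + 1 + 1 + 16 + 4 + 2 + 2 + 6 + 6 = 39.
39 ÷ 16 = 2 complete bars with 7 left over.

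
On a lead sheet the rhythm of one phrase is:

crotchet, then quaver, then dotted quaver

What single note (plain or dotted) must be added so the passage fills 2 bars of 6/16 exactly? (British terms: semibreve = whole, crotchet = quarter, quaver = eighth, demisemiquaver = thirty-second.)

2 bars of 6/16 = 12 sixteenth notes.
Convert each value to sixteenth notes: crotchet = 4; quaver = 2; dotted quaver = 3.
Total: 4 + 2 + 3 = 9.
Remaining: 12 − 9 = 3 sixteenth notes, which is a dotted eighth note.

dotted eighth note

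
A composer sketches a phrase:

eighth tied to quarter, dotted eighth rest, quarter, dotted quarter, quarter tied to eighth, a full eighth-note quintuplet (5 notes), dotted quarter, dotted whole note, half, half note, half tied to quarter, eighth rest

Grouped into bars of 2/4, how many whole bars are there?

One bar of 2/4 = 8 sixteenth notes.
Each duration in sixteenth notes: eighth tied to quarter (eighth + quarter) = 6; dotted eighth rest = 3; quarter = 4; dotted quarter = 6; quarter tied to eighth (quarter + eighth) = 6; a full eighth-note quintuplet (5 notes) (five quintuplet eighths span one half) = 8; dotted quarter = 6; dotted whole note = 24; half = 8; half note = 8; half tied to quarter (half + quarter) = 12; eighth rest = 2.
Sum: 6 + 3 + 4 + 6 + 6 + 8 + 6 + 24 + 8 + 8 + 12 + 2 = 93.
93 ÷ 8 = 11 complete bars with 5 left over.

11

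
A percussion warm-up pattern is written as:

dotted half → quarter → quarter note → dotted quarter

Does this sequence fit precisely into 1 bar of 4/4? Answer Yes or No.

One bar of 4/4 = 8 eighth notes.
Each duration in eighth notes: dotted half = 6; quarter = 2; quarter note = 2; dotted quarter = 3.
Adding: 6 + 2 + 2 + 3 = 13.
13 exceeds 8, so the answer is No.

No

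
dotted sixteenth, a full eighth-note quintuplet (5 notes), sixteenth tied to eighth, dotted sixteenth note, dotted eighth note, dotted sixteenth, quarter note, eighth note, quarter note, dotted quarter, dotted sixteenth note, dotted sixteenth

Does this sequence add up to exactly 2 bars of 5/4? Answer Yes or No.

No

One bar of 5/4 = 40 thirty-second notes, so 2 bars = 80.
Convert each value to thirty-second notes: dotted sixteenth = 3; a full eighth-note quintuplet (5 notes) (five quintuplet eighths span one half) = 16; sixteenth tied to eighth (sixteenth + eighth) = 6; dotted sixteenth note = 3; dotted eighth note = 6; dotted sixteenth = 3; quarter note = 8; eighth note = 4; quarter note = 8; dotted quarter = 12; dotted sixteenth note = 3; dotted sixteenth = 3.
Sum: 3 + 16 + 6 + 3 + 6 + 3 + 8 + 4 + 8 + 12 + 3 + 3 = 75.
75 falls short of 80, so the answer is No.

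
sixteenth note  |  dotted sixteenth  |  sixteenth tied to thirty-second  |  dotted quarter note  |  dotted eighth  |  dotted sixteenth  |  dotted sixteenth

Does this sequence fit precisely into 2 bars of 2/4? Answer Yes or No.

Yes

One bar of 2/4 = 16 thirty-second notes, so 2 bars = 32.
Express everything in thirty-second notes: sixteenth note = 2; dotted sixteenth = 3; sixteenth tied to thirty-second (sixteenth + thirty-second) = 3; dotted quarter note = 12; dotted eighth = 6; dotted sixteenth = 3; dotted sixteenth = 3.
Adding: 2 + 3 + 3 + 12 + 6 + 3 + 3 = 32.
32 equals 32, so the answer is Yes.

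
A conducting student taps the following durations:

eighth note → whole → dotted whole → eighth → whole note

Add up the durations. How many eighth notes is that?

30

Each duration in eighth notes: eighth note = 1; whole = 8; dotted whole = 12; eighth = 1; whole note = 8.
Altogether 1 + 8 + 12 + 1 + 8 = 30 eighth notes.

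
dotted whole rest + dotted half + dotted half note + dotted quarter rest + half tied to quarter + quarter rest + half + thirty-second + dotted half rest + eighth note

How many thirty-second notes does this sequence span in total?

In thirty-second notes: dotted whole rest = 48; dotted half = 24; dotted half note = 24; dotted quarter rest = 12; half tied to quarter (half + quarter) = 24; quarter rest = 8; half = 16; thirty-second = 1; dotted half rest = 24; eighth note = 4.
Altogether 48 + 24 + 24 + 12 + 24 + 8 + 16 + 1 + 24 + 4 = 185 thirty-second notes.

185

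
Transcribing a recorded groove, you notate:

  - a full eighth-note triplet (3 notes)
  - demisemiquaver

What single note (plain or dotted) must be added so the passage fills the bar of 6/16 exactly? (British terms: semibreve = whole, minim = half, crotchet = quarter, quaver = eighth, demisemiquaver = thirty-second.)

dotted sixteenth note

The bar of 6/16 = 12 thirty-second notes.
Express everything in thirty-second notes: a full eighth-note triplet (3 notes) (three triplet eighths span one quarter) = 8; demisemiquaver = 1.
Sum: 8 + 1 = 9.
Remaining: 12 − 9 = 3 thirty-second notes, which is a dotted sixteenth note.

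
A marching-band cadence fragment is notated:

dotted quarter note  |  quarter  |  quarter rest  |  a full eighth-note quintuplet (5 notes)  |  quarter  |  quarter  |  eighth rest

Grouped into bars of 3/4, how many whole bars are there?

2

One bar of 3/4 = 6 eighth notes.
Working in eighth notes: dotted quarter note = 3; quarter = 2; quarter rest = 2; a full eighth-note quintuplet (5 notes) (five quintuplet eighths span one half) = 4; quarter = 2; quarter = 2; eighth rest = 1.
Adding: 3 + 2 + 2 + 4 + 2 + 2 + 1 = 16.
16 ÷ 6 = 2 complete bars with 4 left over.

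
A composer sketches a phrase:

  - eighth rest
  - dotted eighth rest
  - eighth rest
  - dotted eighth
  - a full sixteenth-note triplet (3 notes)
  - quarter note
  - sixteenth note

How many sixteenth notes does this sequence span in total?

Working in sixteenth notes: eighth rest = 2; dotted eighth rest = 3; eighth rest = 2; dotted eighth = 3; a full sixteenth-note triplet (3 notes) (three triplet sixteenths span one eighth) = 2; quarter note = 4; sixteenth note = 1.
Altogether 2 + 3 + 2 + 3 + 2 + 4 + 1 = 17 sixteenth notes.

17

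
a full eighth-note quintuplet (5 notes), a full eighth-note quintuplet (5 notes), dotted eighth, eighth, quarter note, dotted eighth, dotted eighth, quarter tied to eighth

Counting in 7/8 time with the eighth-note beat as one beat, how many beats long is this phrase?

One eighth-note beat = 2 sixteenth notes.
Convert each value to sixteenth notes: a full eighth-note quintuplet (5 notes) (five quintuplet eighths span one half) = 8; a full eighth-note quintuplet (5 notes) (five quintuplet eighths span one half) = 8; dotted eighth = 3; eighth = 2; quarter note = 4; dotted eighth = 3; dotted eighth = 3; quarter tied to eighth (quarter + eighth) = 6.
Adding: 8 + 8 + 3 + 2 + 4 + 3 + 3 + 6 = 37.
37 ÷ 2 = 18.5 beats.

18.5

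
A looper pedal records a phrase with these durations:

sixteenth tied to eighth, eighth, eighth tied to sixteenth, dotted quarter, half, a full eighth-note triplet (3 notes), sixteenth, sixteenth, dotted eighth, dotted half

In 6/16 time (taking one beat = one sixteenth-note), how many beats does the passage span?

43

One sixteenth-note beat = 2 thirty-second notes.
In thirty-second notes: sixteenth tied to eighth (sixteenth + eighth) = 6; eighth = 4; eighth tied to sixteenth (eighth + sixteenth) = 6; dotted quarter = 12; half = 16; a full eighth-note triplet (3 notes) (three triplet eighths span one quarter) = 8; sixteenth = 2; sixteenth = 2; dotted eighth = 6; dotted half = 24.
Altogether 6 + 4 + 6 + 12 + 16 + 8 + 2 + 2 + 6 + 24 = 86.
86 ÷ 2 = 43 beats.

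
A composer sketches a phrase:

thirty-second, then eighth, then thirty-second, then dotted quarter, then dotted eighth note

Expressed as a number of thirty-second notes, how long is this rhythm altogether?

24

Working in thirty-second notes: thirty-second = 1; eighth = 4; thirty-second = 1; dotted quarter = 12; dotted eighth note = 6.
Total: 1 + 4 + 1 + 12 + 6 = 24 thirty-second notes.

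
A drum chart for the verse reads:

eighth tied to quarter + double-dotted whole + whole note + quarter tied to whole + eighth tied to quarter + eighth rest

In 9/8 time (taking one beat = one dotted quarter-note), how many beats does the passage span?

13

One dotted quarter-note beat = 3 eighth notes.
Convert each value to eighth notes: eighth tied to quarter (eighth + quarter) = 3; double-dotted whole = 14; whole note = 8; quarter tied to whole (quarter + whole) = 10; eighth tied to quarter (eighth + quarter) = 3; eighth rest = 1.
Altogether 3 + 14 + 8 + 10 + 3 + 1 = 39.
39 ÷ 3 = 13 beats.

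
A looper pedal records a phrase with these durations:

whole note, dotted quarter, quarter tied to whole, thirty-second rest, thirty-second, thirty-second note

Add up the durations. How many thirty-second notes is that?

Working in thirty-second notes: whole note = 32; dotted quarter = 12; quarter tied to whole (quarter + whole) = 40; thirty-second rest = 1; thirty-second = 1; thirty-second note = 1.
Altogether 32 + 12 + 40 + 1 + 1 + 1 = 87 thirty-second notes.

87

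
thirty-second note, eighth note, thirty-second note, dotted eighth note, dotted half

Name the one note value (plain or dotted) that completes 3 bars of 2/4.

3 bars of 2/4 = 48 thirty-second notes.
Each duration in thirty-second notes: thirty-second note = 1; eighth note = 4; thirty-second note = 1; dotted eighth note = 6; dotted half = 24.
Total: 1 + 4 + 1 + 6 + 24 = 36.
Remaining: 48 − 36 = 12 thirty-second notes, which is a dotted quarter note.

dotted quarter note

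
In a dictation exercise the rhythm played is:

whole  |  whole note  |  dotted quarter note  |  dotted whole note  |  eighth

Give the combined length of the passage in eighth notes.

32

Express everything in eighth notes: whole = 8; whole note = 8; dotted quarter note = 3; dotted whole note = 12; eighth = 1.
Altogether 8 + 8 + 3 + 12 + 1 = 32 eighth notes.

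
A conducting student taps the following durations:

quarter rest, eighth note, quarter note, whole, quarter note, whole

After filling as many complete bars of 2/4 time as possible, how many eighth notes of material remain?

3

One bar of 2/4 = 4 eighth notes.
Express everything in eighth notes: quarter rest = 2; eighth note = 1; quarter note = 2; whole = 8; quarter note = 2; whole = 8.
Adding: 2 + 1 + 2 + 8 + 2 + 8 = 23.
23 ÷ 4 = 5 complete bars with 3 eighth notes remaining.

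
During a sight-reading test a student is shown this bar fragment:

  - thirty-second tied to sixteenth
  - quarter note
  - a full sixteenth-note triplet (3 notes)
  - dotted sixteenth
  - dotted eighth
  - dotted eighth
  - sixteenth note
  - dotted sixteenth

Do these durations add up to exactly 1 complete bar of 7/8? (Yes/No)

One bar of 7/8 = 28 thirty-second notes.
Express everything in thirty-second notes: thirty-second tied to sixteenth (thirty-second + sixteenth) = 3; quarter note = 8; a full sixteenth-note triplet (3 notes) (three triplet sixteenths span one eighth) = 4; dotted sixteenth = 3; dotted eighth = 6; dotted eighth = 6; sixteenth note = 2; dotted sixteenth = 3.
Sum: 3 + 8 + 4 + 3 + 6 + 6 + 2 + 3 = 35.
35 exceeds 28, so the answer is No.

No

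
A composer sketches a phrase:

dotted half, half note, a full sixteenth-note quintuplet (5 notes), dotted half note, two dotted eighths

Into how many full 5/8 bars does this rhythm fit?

One bar of 5/8 = 10 sixteenth notes.
Express everything in sixteenth notes: dotted half = 12; half note = 8; a full sixteenth-note quintuplet (5 notes) (five quintuplet sixteenths span one quarter) = 4; dotted half note = 12; dotted eighth = 3; dotted eighth = 3.
Total: 12 + 8 + 4 + 12 + 3 + 3 = 42.
42 ÷ 10 = 4 complete bars with 2 left over.

4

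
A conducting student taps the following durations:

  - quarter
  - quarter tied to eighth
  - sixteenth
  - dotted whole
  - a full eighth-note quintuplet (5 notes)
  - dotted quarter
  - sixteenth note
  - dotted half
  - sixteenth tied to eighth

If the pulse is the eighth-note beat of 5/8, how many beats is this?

One eighth-note beat = 2 sixteenth notes.
Working in sixteenth notes: quarter = 4; quarter tied to eighth (quarter + eighth) = 6; sixteenth = 1; dotted whole = 24; a full eighth-note quintuplet (5 notes) (five quintuplet eighths span one half) = 8; dotted quarter = 6; sixteenth note = 1; dotted half = 12; sixteenth tied to eighth (sixteenth + eighth) = 3.
Adding: 4 + 6 + 1 + 24 + 8 + 6 + 1 + 12 + 3 = 65.
65 ÷ 2 = 32.5 beats.

32.5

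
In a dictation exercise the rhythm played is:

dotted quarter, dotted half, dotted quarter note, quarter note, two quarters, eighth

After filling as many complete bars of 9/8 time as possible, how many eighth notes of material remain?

1

One bar of 9/8 = 9 eighth notes.
Working in eighth notes: dotted quarter = 3; dotted half = 6; dotted quarter note = 3; quarter note = 2; quarter = 2; quarter = 2; eighth = 1.
Altogether 3 + 6 + 3 + 2 + 2 + 2 + 1 = 19.
19 ÷ 9 = 2 complete bars with 1 eighth note remaining.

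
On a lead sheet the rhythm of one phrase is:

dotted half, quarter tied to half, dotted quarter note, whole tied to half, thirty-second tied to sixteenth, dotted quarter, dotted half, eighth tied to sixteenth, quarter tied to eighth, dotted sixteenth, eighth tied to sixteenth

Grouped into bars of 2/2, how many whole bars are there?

5

One bar of 2/2 = 32 thirty-second notes.
Working in thirty-second notes: dotted half = 24; quarter tied to half (quarter + half) = 24; dotted quarter note = 12; whole tied to half (whole + half) = 48; thirty-second tied to sixteenth (thirty-second + sixteenth) = 3; dotted quarter = 12; dotted half = 24; eighth tied to sixteenth (eighth + sixteenth) = 6; quarter tied to eighth (quarter + eighth) = 12; dotted sixteenth = 3; eighth tied to sixteenth (eighth + sixteenth) = 6.
Sum: 24 + 24 + 12 + 48 + 3 + 12 + 24 + 6 + 12 + 3 + 6 = 174.
174 ÷ 32 = 5 complete bars with 14 left over.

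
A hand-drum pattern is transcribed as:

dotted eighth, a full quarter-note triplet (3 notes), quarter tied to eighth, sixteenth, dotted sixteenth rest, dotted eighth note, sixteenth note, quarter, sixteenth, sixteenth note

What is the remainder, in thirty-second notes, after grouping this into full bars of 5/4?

One bar of 5/4 = 40 thirty-second notes.
In thirty-second notes: dotted eighth = 6; a full quarter-note triplet (3 notes) (three triplet quarters span one half) = 16; quarter tied to eighth (quarter + eighth) = 12; sixteenth = 2; dotted sixteenth rest = 3; dotted eighth note = 6; sixteenth note = 2; quarter = 8; sixteenth = 2; sixteenth note = 2.
Total: 6 + 16 + 12 + 2 + 3 + 6 + 2 + 8 + 2 + 2 = 59.
59 ÷ 40 = 1 complete bar with 19 thirty-second notes remaining.

19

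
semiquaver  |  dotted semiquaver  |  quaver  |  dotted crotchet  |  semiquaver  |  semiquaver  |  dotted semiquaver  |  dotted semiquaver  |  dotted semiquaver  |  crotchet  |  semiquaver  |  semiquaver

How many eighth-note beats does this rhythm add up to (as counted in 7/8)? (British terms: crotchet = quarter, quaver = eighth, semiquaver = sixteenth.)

One eighth-note beat = 4 thirty-second notes.
Express everything in thirty-second notes: semiquaver = 2; dotted semiquaver = 3; quaver = 4; dotted crotchet = 12; semiquaver = 2; semiquaver = 2; dotted semiquaver = 3; dotted semiquaver = 3; dotted semiquaver = 3; crotchet = 8; semiquaver = 2; semiquaver = 2.
Sum: 2 + 3 + 4 + 12 + 2 + 2 + 3 + 3 + 3 + 8 + 2 + 2 = 46.
46 ÷ 4 = 11.5 beats.

11.5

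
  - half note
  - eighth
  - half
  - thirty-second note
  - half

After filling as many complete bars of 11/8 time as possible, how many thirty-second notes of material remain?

One bar of 11/8 = 44 thirty-second notes.
Convert each value to thirty-second notes: half note = 16; eighth = 4; half = 16; thirty-second note = 1; half = 16.
Altogether 16 + 4 + 16 + 1 + 16 = 53.
53 ÷ 44 = 1 complete bar with 9 thirty-second notes remaining.

9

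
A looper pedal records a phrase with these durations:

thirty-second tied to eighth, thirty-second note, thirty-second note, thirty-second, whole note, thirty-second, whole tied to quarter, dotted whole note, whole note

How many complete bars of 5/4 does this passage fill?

One bar of 5/4 = 40 thirty-second notes.
Express everything in thirty-second notes: thirty-second tied to eighth (thirty-second + eighth) = 5; thirty-second note = 1; thirty-second note = 1; thirty-second = 1; whole note = 32; thirty-second = 1; whole tied to quarter (whole + quarter) = 40; dotted whole note = 48; whole note = 32.
Sum: 5 + 1 + 1 + 1 + 32 + 1 + 40 + 48 + 32 = 161.
161 ÷ 40 = 4 complete bars with 1 left over.

4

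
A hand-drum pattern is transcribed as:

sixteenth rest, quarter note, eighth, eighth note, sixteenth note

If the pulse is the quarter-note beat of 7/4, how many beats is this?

2.5

One quarter-note beat = 4 sixteenth notes.
Express everything in sixteenth notes: sixteenth rest = 1; quarter note = 4; eighth = 2; eighth note = 2; sixteenth note = 1.
Sum: 1 + 4 + 2 + 2 + 1 = 10.
10 ÷ 4 = 2.5 beats.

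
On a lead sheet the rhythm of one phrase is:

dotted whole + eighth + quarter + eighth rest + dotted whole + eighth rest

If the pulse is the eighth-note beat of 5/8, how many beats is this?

One eighth-note beat = 2 sixteenth notes.
In sixteenth notes: dotted whole = 24; eighth = 2; quarter = 4; eighth rest = 2; dotted whole = 24; eighth rest = 2.
Total: 24 + 2 + 4 + 2 + 24 + 2 = 58.
58 ÷ 2 = 29 beats.

29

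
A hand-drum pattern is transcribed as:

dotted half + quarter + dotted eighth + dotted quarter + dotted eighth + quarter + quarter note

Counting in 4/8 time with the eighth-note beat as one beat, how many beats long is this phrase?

18

One eighth-note beat = 2 sixteenth notes.
Each duration in sixteenth notes: dotted half = 12; quarter = 4; dotted eighth = 3; dotted quarter = 6; dotted eighth = 3; quarter = 4; quarter note = 4.
Altogether 12 + 4 + 3 + 6 + 3 + 4 + 4 = 36.
36 ÷ 2 = 18 beats.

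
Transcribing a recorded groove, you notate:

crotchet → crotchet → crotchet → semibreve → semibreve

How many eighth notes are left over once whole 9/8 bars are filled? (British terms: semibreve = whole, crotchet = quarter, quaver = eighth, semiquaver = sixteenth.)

One bar of 9/8 = 9 eighth notes.
Working in eighth notes: crotchet = 2; crotchet = 2; crotchet = 2; semibreve = 8; semibreve = 8.
Sum: 2 + 2 + 2 + 8 + 8 = 22.
22 ÷ 9 = 2 complete bars with 4 eighth notes remaining.

4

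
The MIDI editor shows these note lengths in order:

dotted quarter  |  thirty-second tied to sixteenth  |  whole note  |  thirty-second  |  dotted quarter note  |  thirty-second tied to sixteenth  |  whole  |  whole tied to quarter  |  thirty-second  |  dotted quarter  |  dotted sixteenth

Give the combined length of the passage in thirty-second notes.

Convert each value to thirty-second notes: dotted quarter = 12; thirty-second tied to sixteenth (thirty-second + sixteenth) = 3; whole note = 32; thirty-second = 1; dotted quarter note = 12; thirty-second tied to sixteenth (thirty-second + sixteenth) = 3; whole = 32; whole tied to quarter (whole + quarter) = 40; thirty-second = 1; dotted quarter = 12; dotted sixteenth = 3.
Total: 12 + 3 + 32 + 1 + 12 + 3 + 32 + 40 + 1 + 12 + 3 = 151 thirty-second notes.

151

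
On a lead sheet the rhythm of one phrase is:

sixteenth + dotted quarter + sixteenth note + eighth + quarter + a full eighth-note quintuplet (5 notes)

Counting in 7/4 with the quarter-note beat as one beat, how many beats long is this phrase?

One quarter-note beat = 4 sixteenth notes.
Working in sixteenth notes: sixteenth = 1; dotted quarter = 6; sixteenth note = 1; eighth = 2; quarter = 4; a full eighth-note quintuplet (5 notes) (five quintuplet eighths span one half) = 8.
Sum: 1 + 6 + 1 + 2 + 4 + 8 = 22.
22 ÷ 4 = 5.5 beats.

5.5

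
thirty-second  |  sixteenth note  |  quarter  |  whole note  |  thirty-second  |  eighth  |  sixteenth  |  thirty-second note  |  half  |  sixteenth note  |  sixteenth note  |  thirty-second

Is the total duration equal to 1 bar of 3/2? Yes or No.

One bar of 3/2 = 48 thirty-second notes.
Convert each value to thirty-second notes: thirty-second = 1; sixteenth note = 2; quarter = 8; whole note = 32; thirty-second = 1; eighth = 4; sixteenth = 2; thirty-second note = 1; half = 16; sixteenth note = 2; sixteenth note = 2; thirty-second = 1.
Sum: 1 + 2 + 8 + 32 + 1 + 4 + 2 + 1 + 16 + 2 + 2 + 1 = 72.
72 exceeds 48, so the answer is No.

No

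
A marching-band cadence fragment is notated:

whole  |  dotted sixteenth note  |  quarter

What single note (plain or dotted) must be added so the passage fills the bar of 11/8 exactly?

The bar of 11/8 = 44 thirty-second notes.
In thirty-second notes: whole = 32; dotted sixteenth note = 3; quarter = 8.
Total: 32 + 3 + 8 = 43.
Remaining: 44 − 43 = 1 thirty-second note, which is a thirty-second note.

thirty-second note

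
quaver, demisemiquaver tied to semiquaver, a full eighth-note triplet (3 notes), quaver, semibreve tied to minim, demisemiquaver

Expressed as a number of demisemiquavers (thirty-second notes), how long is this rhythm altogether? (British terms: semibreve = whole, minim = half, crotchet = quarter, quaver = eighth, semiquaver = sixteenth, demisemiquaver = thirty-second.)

Each duration in thirty-second notes: quaver = 4; demisemiquaver tied to semiquaver (demisemiquaver + semiquaver) = 3; a full eighth-note triplet (3 notes) (three triplet eighths span one quarter) = 8; quaver = 4; semibreve tied to minim (semibreve + minim) = 48; demisemiquaver = 1.
Adding: 4 + 3 + 8 + 4 + 48 + 1 = 68 thirty-second notes.

68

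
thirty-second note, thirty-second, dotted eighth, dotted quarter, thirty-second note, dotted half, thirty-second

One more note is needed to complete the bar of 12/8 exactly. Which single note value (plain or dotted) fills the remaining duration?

sixteenth note

The bar of 12/8 = 48 thirty-second notes.
Convert each value to thirty-second notes: thirty-second note = 1; thirty-second = 1; dotted eighth = 6; dotted quarter = 12; thirty-second note = 1; dotted half = 24; thirty-second = 1.
Adding: 1 + 1 + 6 + 12 + 1 + 24 + 1 = 46.
Remaining: 48 − 46 = 2 thirty-second notes, which is a sixteenth note.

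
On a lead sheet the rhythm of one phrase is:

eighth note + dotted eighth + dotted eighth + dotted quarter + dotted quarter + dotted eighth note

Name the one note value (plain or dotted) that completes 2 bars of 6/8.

2 bars of 6/8 = 24 sixteenth notes.
Each duration in sixteenth notes: eighth note = 2; dotted eighth = 3; dotted eighth = 3; dotted quarter = 6; dotted quarter = 6; dotted eighth note = 3.
Total: 2 + 3 + 3 + 6 + 6 + 3 = 23.
Remaining: 24 − 23 = 1 sixteenth note, which is a sixteenth note.

sixteenth note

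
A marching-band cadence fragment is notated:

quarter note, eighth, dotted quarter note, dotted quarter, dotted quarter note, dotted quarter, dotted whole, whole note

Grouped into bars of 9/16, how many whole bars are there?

One bar of 9/16 = 9 sixteenth notes.
Each duration in sixteenth notes: quarter note = 4; eighth = 2; dotted quarter note = 6; dotted quarter = 6; dotted quarter note = 6; dotted quarter = 6; dotted whole = 24; whole note = 16.
Sum: 4 + 2 + 6 + 6 + 6 + 6 + 24 + 16 = 70.
70 ÷ 9 = 7 complete bars with 7 left over.

7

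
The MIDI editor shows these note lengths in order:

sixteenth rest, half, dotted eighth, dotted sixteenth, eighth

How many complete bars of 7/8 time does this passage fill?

1

One bar of 7/8 = 28 thirty-second notes.
Convert each value to thirty-second notes: sixteenth rest = 2; half = 16; dotted eighth = 6; dotted sixteenth = 3; eighth = 4.
Sum: 2 + 16 + 6 + 3 + 4 = 31.
31 ÷ 28 = 1 complete bar with 3 left over.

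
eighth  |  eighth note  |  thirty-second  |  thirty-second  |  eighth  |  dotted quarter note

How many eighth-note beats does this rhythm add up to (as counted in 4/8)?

One eighth-note beat = 4 thirty-second notes.
Convert each value to thirty-second notes: eighth = 4; eighth note = 4; thirty-second = 1; thirty-second = 1; eighth = 4; dotted quarter note = 12.
Sum: 4 + 4 + 1 + 1 + 4 + 12 = 26.
26 ÷ 4 = 6.5 beats.

6.5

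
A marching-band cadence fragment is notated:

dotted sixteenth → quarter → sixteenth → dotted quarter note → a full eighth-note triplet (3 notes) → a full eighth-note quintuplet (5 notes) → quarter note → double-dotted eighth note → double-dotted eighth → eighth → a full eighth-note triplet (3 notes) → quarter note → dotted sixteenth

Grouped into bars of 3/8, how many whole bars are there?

One bar of 3/8 = 12 thirty-second notes.
Convert each value to thirty-second notes: dotted sixteenth = 3; quarter = 8; sixteenth = 2; dotted quarter note = 12; a full eighth-note triplet (3 notes) (three triplet eighths span one quarter) = 8; a full eighth-note quintuplet (5 notes) (five quintuplet eighths span one half) = 16; quarter note = 8; double-dotted eighth note = 7; double-dotted eighth = 7; eighth = 4; a full eighth-note triplet (3 notes) (three triplet eighths span one quarter) = 8; quarter note = 8; dotted sixteenth = 3.
Altogether 3 + 8 + 2 + 12 + 8 + 16 + 8 + 7 + 7 + 4 + 8 + 8 + 3 = 94.
94 ÷ 12 = 7 complete bars with 10 left over.

7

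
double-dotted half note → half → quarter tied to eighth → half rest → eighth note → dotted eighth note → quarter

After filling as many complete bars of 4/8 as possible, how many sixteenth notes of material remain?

One bar of 4/8 = 8 sixteenth notes.
Convert each value to sixteenth notes: double-dotted half note = 14; half = 8; quarter tied to eighth (quarter + eighth) = 6; half rest = 8; eighth note = 2; dotted eighth note = 3; quarter = 4.
Total: 14 + 8 + 6 + 8 + 2 + 3 + 4 = 45.
45 ÷ 8 = 5 complete bars with 5 sixteenth notes remaining.

5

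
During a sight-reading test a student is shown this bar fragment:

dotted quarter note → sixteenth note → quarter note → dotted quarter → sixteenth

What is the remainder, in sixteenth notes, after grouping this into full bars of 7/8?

One bar of 7/8 = 14 sixteenth notes.
Working in sixteenth notes: dotted quarter note = 6; sixteenth note = 1; quarter note = 4; dotted quarter = 6; sixteenth = 1.
Adding: 6 + 1 + 4 + 6 + 1 = 18.
18 ÷ 14 = 1 complete bar with 4 sixteenth notes remaining.

4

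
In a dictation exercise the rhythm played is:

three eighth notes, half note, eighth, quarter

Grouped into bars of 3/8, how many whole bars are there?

3

One bar of 3/8 = 3 eighth notes.
Working in eighth notes: eighth note = 1; eighth note = 1; eighth note = 1; half note = 4; eighth = 1; quarter = 2.
Sum: 1 + 1 + 1 + 4 + 1 + 2 = 10.
10 ÷ 3 = 3 complete bars with 1 left over.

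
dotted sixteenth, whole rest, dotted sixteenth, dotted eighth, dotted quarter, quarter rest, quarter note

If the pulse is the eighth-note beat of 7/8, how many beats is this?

18

One eighth-note beat = 4 thirty-second notes.
Each duration in thirty-second notes: dotted sixteenth = 3; whole rest = 32; dotted sixteenth = 3; dotted eighth = 6; dotted quarter = 12; quarter rest = 8; quarter note = 8.
Sum: 3 + 32 + 3 + 6 + 12 + 8 + 8 = 72.
72 ÷ 4 = 18 beats.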